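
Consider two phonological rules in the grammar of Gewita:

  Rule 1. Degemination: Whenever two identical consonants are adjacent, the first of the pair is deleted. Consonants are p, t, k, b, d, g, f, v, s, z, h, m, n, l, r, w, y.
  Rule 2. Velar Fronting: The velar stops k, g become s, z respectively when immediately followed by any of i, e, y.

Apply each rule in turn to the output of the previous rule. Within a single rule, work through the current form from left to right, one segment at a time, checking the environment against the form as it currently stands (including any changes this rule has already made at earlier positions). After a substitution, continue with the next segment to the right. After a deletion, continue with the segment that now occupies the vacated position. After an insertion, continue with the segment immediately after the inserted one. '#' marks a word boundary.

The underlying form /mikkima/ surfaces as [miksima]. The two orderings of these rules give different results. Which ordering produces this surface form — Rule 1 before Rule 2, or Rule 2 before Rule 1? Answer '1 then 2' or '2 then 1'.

Order 1 then 2:
  1 Degemination: [mikkima] → [mikima]
  2 Velar Fronting: [mikima] → [misima]
  result: [misima]
Order 2 then 1:
  2 Velar Fronting: [mikkima] → [miksima]
  1 Degemination: no change — [miksima]
  result: [miksima]

2 then 1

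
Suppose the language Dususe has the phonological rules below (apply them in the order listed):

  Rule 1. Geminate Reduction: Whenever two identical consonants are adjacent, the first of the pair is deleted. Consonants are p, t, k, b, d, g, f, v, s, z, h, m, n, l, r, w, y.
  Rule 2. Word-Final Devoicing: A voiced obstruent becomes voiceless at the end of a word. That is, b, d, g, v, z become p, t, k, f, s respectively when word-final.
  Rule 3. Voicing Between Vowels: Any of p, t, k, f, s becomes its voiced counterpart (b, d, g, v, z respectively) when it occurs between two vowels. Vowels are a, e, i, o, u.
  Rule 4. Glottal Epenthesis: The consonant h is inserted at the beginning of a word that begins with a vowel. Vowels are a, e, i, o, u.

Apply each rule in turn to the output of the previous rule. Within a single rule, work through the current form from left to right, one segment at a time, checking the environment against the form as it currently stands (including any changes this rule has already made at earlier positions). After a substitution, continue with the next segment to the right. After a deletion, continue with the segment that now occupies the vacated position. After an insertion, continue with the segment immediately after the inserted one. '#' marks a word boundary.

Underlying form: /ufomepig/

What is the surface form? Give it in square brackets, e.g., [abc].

[huvomebik]

Rule 1 Geminate Reduction: no change — [ufomepig]
Rule 2 Word-Final Devoicing: [ufomepig] → [ufomepik]
Rule 3 Voicing Between Vowels: [ufomepik] → [uvomebik]
Rule 4 Glottal Epenthesis: [uvomebik] → [huvomebik]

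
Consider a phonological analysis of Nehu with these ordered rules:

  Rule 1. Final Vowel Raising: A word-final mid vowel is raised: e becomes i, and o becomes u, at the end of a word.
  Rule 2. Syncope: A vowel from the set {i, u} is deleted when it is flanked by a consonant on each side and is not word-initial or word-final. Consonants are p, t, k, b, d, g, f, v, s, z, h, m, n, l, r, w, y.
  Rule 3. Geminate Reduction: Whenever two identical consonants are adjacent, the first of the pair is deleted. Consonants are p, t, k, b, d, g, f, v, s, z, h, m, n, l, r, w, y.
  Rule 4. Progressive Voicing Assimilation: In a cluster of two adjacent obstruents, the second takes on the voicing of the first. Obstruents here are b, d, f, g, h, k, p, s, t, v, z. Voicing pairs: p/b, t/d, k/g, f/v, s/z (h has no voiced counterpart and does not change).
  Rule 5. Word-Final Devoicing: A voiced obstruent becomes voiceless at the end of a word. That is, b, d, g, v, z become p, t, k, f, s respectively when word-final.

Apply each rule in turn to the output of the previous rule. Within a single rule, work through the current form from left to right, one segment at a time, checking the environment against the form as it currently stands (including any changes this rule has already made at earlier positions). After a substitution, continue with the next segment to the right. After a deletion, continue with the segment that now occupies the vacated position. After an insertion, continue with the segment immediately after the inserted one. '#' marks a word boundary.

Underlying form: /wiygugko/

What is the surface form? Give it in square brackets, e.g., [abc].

Rule 1 Final Vowel Raising: [wiygugko] → [wiygugku]
Rule 2 Syncope: [wiygugku] → [wyggku]
Rule 3 Geminate Reduction: [wyggku] → [wygku]
Rule 4 Progressive Voicing Assimilation: [wygku] → [wyggu]
Rule 5 Word-Final Devoicing: no change — [wyggu]

[wyggu]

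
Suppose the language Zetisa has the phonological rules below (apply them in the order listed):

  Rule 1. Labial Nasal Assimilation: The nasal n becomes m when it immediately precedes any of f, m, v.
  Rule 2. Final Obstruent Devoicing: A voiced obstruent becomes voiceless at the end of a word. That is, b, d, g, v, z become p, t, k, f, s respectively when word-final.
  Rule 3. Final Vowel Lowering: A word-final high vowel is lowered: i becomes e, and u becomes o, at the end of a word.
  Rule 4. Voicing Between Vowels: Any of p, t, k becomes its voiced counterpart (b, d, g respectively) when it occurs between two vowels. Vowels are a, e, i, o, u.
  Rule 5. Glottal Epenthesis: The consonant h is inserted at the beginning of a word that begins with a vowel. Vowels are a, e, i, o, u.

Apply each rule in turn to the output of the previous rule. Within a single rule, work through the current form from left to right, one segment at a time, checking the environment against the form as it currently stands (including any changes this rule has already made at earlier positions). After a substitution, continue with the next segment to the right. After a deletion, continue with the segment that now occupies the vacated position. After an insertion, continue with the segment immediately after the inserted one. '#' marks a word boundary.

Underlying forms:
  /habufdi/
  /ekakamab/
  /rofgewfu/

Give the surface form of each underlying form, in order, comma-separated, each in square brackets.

/habufdi/:
  Rule 1 Labial Nasal Assimilation: no change — [habufdi]
  Rule 2 Final Obstruent Devoicing: no change — [habufdi]
  Rule 3 Final Vowel Lowering: [habufdi] → [habufde]
  Rule 4 Voicing Between Vowels: no change — [habufde]
  Rule 5 Glottal Epenthesis: no change — [habufde]
/ekakamab/:
  Rule 1 Labial Nasal Assimilation: no change — [ekakamab]
  Rule 2 Final Obstruent Devoicing: [ekakamab] → [ekakamap]
  Rule 3 Final Vowel Lowering: no change — [ekakamap]
  Rule 4 Voicing Between Vowels: [ekakamap] → [egagamap]
  Rule 5 Glottal Epenthesis: [egagamap] → [hegagamap]
/rofgewfu/:
  Rule 1 Labial Nasal Assimilation: no change — [rofgewfu]
  Rule 2 Final Obstruent Devoicing: no change — [rofgewfu]
  Rule 3 Final Vowel Lowering: [rofgewfu] → [rofgewfo]
  Rule 4 Voicing Between Vowels: no change — [rofgewfo]
  Rule 5 Glottal Epenthesis: no change — [rofgewfo]

[habufde], [hegagamap], [rofgewfo]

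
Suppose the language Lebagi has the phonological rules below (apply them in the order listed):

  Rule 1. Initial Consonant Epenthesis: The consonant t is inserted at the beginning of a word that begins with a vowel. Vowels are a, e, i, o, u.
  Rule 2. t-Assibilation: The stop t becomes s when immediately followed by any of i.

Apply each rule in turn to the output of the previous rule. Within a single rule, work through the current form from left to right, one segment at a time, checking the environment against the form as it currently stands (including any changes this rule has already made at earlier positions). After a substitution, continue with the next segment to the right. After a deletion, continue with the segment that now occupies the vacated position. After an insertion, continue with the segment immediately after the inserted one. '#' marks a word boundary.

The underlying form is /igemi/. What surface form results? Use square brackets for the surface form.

[sigemi]

Rule 1 Initial Consonant Epenthesis: [igemi] → [tigemi]
Rule 2 t-Assibilation: [tigemi] → [sigemi]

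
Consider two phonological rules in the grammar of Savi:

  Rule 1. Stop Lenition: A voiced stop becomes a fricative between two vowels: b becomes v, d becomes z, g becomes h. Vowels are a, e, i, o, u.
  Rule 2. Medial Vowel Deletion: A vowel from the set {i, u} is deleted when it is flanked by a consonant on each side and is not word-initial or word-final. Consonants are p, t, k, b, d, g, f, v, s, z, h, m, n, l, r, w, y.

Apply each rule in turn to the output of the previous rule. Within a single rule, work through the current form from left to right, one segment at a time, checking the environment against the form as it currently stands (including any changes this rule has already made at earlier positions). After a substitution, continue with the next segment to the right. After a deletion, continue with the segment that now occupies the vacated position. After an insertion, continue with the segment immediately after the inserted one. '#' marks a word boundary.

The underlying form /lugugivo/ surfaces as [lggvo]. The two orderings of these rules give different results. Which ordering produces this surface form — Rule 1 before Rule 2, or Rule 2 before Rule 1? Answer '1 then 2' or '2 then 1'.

Order 1 then 2:
  1 Stop Lenition: [lugugivo] → [luhuhivo]
  2 Medial Vowel Deletion: [luhuhivo] → [lhhvo]
  result: [lhhvo]
Order 2 then 1:
  2 Medial Vowel Deletion: [lugugivo] → [lggvo]
  1 Stop Lenition: no change — [lggvo]
  result: [lggvo]

2 then 1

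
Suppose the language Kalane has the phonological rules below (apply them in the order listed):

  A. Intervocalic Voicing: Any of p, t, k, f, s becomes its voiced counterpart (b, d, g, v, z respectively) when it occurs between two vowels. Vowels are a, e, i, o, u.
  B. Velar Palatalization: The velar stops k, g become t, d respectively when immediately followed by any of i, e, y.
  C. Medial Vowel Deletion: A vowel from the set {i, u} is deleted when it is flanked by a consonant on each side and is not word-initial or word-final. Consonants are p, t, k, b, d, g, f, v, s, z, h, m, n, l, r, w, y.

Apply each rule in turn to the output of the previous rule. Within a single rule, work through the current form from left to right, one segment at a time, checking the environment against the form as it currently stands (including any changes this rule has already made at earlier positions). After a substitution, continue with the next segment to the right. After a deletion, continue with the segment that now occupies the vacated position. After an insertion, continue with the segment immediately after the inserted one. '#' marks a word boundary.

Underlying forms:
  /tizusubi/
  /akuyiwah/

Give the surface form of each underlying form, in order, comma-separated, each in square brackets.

/tizusubi/:
  A Intervocalic Voicing: [tizusubi] → [tizuzubi]
  B Velar Palatalization: no change — [tizuzubi]
  C Medial Vowel Deletion: [tizuzubi] → [tzzbi]
/akuyiwah/:
  A Intervocalic Voicing: [akuyiwah] → [aguyiwah]
  B Velar Palatalization: no change — [aguyiwah]
  C Medial Vowel Deletion: [aguyiwah] → [agywah]

[tzzbi], [agywah]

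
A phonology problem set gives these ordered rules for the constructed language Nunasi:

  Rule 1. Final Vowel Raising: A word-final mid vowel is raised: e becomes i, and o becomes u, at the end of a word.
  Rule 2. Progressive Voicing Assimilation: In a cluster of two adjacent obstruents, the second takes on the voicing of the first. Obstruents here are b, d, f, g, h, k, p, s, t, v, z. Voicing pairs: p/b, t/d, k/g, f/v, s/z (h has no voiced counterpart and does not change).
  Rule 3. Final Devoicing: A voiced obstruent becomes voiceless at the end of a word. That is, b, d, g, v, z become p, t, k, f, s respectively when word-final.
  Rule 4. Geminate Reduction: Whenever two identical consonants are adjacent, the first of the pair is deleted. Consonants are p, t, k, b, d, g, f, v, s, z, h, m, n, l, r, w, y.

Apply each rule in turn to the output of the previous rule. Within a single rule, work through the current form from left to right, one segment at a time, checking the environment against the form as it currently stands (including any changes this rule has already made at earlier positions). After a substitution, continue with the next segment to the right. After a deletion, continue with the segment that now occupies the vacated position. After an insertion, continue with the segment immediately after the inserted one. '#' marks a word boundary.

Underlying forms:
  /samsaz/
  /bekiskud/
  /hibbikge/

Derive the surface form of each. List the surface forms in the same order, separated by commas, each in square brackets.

/samsaz/:
  Rule 1 Final Vowel Raising: no change — [samsaz]
  Rule 2 Progressive Voicing Assimilation: no change — [samsaz]
  Rule 3 Final Devoicing: [samsaz] → [samsas]
  Rule 4 Geminate Reduction: no change — [samsas]
/bekiskud/:
  Rule 1 Final Vowel Raising: no change — [bekiskud]
  Rule 2 Progressive Voicing Assimilation: no change — [bekiskud]
  Rule 3 Final Devoicing: [bekiskud] → [bekiskut]
  Rule 4 Geminate Reduction: no change — [bekiskut]
/hibbikge/:
  Rule 1 Final Vowel Raising: [hibbikge] → [hibbikgi]
  Rule 2 Progressive Voicing Assimilation: [hibbikgi] → [hibbikki]
  Rule 3 Final Devoicing: no change — [hibbikki]
  Rule 4 Geminate Reduction: [hibbikki] → [hibiki]

[samsas], [bekiskut], [hibiki]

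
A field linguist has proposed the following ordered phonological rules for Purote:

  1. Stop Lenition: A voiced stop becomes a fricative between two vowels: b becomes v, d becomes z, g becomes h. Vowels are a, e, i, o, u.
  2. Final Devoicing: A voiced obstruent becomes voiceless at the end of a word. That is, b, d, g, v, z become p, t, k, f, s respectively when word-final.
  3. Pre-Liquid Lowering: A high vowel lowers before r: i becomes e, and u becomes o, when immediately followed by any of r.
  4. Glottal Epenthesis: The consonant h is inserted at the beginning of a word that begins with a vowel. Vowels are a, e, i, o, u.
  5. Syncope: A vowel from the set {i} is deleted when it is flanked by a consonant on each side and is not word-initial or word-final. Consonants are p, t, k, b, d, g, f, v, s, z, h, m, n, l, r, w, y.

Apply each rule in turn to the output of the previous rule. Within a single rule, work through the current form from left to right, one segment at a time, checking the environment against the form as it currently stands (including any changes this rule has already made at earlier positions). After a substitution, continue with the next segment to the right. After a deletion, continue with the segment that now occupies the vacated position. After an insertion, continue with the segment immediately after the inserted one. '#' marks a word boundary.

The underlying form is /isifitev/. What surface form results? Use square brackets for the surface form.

1 Stop Lenition: no change — [isifitev]
2 Final Devoicing: [isifitev] → [isifitef]
3 Pre-Liquid Lowering: no change — [isifitef]
4 Glottal Epenthesis: [isifitef] → [hisifitef]
5 Syncope: [hisifitef] → [hsftef]

[hsftef]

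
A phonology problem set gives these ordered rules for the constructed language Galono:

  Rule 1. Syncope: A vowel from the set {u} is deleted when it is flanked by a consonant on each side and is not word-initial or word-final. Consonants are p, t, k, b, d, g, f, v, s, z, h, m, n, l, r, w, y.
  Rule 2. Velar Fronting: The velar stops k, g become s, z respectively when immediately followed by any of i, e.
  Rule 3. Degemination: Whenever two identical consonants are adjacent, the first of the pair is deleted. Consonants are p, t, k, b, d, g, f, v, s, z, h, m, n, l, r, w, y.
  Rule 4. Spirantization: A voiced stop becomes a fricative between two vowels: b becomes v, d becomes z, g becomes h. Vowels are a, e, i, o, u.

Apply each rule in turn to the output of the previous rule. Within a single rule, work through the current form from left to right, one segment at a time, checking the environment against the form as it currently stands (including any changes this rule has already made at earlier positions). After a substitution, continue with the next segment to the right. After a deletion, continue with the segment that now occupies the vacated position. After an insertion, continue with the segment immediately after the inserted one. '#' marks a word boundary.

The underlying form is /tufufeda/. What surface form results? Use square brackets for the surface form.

[tfeza]

Rule 1 Syncope: [tufufeda] → [tffeda]
Rule 2 Velar Fronting: no change — [tffeda]
Rule 3 Degemination: [tffeda] → [tfeda]
Rule 4 Spirantization: [tfeda] → [tfeza]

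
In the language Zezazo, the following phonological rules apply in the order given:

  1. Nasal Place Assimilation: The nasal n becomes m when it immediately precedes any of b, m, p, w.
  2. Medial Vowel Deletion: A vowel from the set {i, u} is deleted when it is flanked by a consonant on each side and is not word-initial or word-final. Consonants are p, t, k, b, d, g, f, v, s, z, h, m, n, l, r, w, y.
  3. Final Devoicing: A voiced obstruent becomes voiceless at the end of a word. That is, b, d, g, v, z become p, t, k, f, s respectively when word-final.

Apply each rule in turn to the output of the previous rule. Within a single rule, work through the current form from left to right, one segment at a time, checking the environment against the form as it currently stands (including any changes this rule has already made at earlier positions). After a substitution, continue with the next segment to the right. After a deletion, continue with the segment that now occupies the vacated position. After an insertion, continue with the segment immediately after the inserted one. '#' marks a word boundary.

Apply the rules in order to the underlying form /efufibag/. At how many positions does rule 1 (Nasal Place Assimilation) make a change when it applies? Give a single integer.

1 Nasal Place Assimilation: no change — [efufibag]
2 Medial Vowel Deletion: [efufibag] → [effbag]
3 Final Devoicing: [effbag] → [effbak]
Rule 1 changed 0 position(s).

0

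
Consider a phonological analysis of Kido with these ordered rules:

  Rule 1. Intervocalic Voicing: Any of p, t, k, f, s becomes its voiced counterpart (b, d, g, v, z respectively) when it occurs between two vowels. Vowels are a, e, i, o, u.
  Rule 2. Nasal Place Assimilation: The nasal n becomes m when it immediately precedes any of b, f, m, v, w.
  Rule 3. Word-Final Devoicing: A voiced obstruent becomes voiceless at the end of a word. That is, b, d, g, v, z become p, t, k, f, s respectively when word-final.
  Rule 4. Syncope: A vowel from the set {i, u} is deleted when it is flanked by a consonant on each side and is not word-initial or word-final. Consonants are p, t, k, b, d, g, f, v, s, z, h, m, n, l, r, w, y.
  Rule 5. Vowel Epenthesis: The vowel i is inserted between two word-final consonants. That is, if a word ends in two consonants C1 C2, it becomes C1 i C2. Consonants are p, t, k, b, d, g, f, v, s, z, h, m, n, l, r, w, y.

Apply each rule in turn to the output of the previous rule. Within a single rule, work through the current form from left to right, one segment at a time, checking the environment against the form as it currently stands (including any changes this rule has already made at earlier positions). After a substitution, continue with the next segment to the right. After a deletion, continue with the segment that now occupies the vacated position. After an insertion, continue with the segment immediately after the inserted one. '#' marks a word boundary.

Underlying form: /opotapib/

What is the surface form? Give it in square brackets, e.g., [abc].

Rule 1 Intervocalic Voicing: [opotapib] → [obodabib]
Rule 2 Nasal Place Assimilation: no change — [obodabib]
Rule 3 Word-Final Devoicing: [obodabib] → [obodabip]
Rule 4 Syncope: [obodabip] → [obodabp]
Rule 5 Vowel Epenthesis: [obodabp] → [obodabip]

[obodabip]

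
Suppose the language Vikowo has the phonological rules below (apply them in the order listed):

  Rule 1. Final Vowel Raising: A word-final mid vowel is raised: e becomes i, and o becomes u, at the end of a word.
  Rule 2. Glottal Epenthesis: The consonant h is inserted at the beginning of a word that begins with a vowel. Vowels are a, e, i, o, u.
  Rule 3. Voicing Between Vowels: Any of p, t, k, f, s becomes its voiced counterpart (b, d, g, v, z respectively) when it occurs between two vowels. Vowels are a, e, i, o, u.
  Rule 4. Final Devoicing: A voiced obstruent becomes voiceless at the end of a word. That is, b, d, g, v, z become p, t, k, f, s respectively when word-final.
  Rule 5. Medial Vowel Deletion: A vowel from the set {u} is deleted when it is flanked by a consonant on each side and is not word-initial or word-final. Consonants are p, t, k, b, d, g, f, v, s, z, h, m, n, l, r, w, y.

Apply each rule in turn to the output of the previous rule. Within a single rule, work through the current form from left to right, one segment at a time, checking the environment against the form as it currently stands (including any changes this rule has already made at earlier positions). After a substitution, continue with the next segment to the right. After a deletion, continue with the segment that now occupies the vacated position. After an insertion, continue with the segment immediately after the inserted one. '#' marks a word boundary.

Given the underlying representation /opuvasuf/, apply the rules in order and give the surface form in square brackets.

Rule 1 Final Vowel Raising: no change — [opuvasuf]
Rule 2 Glottal Epenthesis: [opuvasuf] → [hopuvasuf]
Rule 3 Voicing Between Vowels: [hopuvasuf] → [hobuvazuf]
Rule 4 Final Devoicing: no change — [hobuvazuf]
Rule 5 Medial Vowel Deletion: [hobuvazuf] → [hobvazf]

[hobvazf]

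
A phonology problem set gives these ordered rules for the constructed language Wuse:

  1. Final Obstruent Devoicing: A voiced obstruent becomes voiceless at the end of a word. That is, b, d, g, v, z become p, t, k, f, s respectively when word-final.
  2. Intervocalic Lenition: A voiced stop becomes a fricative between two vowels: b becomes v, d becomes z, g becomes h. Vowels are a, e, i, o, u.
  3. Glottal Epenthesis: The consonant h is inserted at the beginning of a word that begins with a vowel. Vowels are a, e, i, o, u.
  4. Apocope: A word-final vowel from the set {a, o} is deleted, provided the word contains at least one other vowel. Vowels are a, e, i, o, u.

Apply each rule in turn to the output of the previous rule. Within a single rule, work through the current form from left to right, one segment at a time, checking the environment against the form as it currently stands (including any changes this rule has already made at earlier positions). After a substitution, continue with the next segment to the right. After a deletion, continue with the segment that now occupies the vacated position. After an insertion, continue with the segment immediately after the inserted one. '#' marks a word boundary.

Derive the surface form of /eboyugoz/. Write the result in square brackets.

[hevoyuhos]

1 Final Obstruent Devoicing: [eboyugoz] → [eboyugos]
2 Intervocalic Lenition: [eboyugos] → [evoyuhos]
3 Glottal Epenthesis: [evoyuhos] → [hevoyuhos]
4 Apocope: no change — [hevoyuhos]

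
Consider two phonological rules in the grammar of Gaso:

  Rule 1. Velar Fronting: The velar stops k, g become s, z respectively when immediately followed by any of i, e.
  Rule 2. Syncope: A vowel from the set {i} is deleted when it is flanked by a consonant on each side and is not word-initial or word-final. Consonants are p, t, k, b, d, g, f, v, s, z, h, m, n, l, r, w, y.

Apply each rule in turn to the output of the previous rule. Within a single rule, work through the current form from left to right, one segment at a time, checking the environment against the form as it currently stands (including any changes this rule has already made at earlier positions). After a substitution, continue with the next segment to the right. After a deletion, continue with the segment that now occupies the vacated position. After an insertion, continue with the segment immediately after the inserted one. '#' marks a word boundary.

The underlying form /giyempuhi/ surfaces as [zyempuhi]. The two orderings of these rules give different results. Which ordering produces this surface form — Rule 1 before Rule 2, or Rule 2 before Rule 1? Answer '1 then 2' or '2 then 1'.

Order 1 then 2:
  1 Velar Fronting: [giyempuhi] → [ziyempuhi]
  2 Syncope: [ziyempuhi] → [zyempuhi]
  result: [zyempuhi]
Order 2 then 1:
  2 Syncope: [giyempuhi] → [gyempuhi]
  1 Velar Fronting: no change — [gyempuhi]
  result: [gyempuhi]

1 then 2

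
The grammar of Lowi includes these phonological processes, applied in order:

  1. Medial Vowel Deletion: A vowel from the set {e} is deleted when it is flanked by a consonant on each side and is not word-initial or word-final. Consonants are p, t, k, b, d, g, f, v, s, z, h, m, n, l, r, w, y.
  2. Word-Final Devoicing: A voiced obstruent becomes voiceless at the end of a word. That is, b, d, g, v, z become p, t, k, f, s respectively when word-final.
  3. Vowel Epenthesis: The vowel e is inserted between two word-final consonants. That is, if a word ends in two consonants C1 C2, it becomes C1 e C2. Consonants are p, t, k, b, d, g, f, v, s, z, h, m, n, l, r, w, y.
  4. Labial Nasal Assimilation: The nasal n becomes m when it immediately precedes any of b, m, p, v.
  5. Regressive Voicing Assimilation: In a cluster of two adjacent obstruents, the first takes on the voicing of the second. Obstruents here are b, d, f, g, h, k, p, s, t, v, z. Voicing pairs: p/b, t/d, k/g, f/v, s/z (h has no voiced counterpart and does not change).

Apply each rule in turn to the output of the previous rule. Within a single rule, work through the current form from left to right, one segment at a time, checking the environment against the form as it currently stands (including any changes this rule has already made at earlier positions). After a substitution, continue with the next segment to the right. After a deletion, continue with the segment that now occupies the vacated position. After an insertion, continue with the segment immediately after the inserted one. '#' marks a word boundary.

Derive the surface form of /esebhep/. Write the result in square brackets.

[ezphep]

1 Medial Vowel Deletion: [esebhep] → [esbhp]
2 Word-Final Devoicing: no change — [esbhp]
3 Vowel Epenthesis: [esbhp] → [esbhep]
4 Labial Nasal Assimilation: no change — [esbhep]
5 Regressive Voicing Assimilation: [esbhep] → [ezphep]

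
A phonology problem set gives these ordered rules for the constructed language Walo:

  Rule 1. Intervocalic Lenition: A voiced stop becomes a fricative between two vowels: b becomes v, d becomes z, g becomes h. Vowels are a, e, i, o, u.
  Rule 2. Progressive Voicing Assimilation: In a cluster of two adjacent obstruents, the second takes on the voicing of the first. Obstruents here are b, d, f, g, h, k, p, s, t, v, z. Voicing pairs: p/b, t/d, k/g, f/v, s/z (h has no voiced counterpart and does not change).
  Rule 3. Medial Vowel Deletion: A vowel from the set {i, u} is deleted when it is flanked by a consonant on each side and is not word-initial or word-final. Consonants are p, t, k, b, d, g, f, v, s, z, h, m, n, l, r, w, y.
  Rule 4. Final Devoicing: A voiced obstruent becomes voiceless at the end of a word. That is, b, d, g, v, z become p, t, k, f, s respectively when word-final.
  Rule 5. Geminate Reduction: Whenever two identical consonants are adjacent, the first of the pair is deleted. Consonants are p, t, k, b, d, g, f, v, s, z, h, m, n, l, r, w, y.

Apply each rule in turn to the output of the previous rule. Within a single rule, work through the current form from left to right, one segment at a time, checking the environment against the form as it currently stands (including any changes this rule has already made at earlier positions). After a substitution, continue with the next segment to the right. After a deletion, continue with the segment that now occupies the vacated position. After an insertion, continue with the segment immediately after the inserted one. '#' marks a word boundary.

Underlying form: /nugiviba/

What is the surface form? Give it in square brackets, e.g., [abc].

Rule 1 Intervocalic Lenition: [nugiviba] → [nuhiviva]
Rule 2 Progressive Voicing Assimilation: no change — [nuhiviva]
Rule 3 Medial Vowel Deletion: [nuhiviva] → [nhvva]
Rule 4 Final Devoicing: no change — [nhvva]
Rule 5 Geminate Reduction: [nhvva] → [nhva]

[nhva]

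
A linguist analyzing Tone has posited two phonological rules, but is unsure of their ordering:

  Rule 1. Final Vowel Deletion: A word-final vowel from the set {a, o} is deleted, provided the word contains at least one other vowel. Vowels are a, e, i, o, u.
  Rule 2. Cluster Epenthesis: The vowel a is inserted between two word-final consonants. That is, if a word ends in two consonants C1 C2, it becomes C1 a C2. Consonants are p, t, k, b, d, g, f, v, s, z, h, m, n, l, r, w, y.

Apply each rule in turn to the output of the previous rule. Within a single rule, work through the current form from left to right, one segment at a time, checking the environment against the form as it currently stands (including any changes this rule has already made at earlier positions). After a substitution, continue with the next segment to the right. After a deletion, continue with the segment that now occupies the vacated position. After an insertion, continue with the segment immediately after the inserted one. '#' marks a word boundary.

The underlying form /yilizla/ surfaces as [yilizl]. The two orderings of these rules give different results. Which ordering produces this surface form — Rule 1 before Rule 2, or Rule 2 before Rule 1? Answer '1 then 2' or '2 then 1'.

2 then 1

Order 1 then 2:
  1 Final Vowel Deletion: [yilizla] → [yilizl]
  2 Cluster Epenthesis: [yilizl] → [yilizal]
  result: [yilizal]
Order 2 then 1:
  2 Cluster Epenthesis: no change — [yilizla]
  1 Final Vowel Deletion: [yilizla] → [yilizl]
  result: [yilizl]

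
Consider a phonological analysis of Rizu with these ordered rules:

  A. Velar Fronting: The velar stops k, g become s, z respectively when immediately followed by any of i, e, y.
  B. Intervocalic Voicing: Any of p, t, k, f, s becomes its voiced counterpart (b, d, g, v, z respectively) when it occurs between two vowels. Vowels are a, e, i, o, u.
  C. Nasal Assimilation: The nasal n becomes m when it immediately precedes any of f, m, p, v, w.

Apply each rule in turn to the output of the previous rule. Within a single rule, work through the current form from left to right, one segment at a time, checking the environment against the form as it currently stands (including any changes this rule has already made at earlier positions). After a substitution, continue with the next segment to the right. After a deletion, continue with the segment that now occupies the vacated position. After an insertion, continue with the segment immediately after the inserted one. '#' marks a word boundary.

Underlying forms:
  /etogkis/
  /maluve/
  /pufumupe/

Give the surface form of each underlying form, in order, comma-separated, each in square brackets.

[edogsis], [maluve], [puvumube]

/etogkis/:
  A Velar Fronting: [etogkis] → [etogsis]
  B Intervocalic Voicing: [etogsis] → [edogsis]
  C Nasal Assimilation: no change — [edogsis]
/maluve/:
  A Velar Fronting: no change — [maluve]
  B Intervocalic Voicing: no change — [maluve]
  C Nasal Assimilation: no change — [maluve]
/pufumupe/:
  A Velar Fronting: no change — [pufumupe]
  B Intervocalic Voicing: [pufumupe] → [puvumube]
  C Nasal Assimilation: no change — [puvumube]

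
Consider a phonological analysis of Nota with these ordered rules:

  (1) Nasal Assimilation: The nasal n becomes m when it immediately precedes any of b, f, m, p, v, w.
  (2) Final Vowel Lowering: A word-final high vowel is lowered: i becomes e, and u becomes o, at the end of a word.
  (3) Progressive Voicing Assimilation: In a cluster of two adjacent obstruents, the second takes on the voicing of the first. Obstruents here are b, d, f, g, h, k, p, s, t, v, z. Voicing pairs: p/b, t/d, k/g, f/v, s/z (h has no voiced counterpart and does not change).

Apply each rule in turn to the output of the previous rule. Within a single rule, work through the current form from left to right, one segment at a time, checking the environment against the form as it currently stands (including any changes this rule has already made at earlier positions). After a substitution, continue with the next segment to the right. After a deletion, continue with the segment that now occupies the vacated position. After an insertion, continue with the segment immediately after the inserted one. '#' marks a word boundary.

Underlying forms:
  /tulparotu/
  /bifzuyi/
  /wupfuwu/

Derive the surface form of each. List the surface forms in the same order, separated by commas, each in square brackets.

[tulparoto], [bifsuye], [wupfuwo]

/tulparotu/:
  (1) Nasal Assimilation: no change — [tulparotu]
  (2) Final Vowel Lowering: [tulparotu] → [tulparoto]
  (3) Progressive Voicing Assimilation: no change — [tulparoto]
/bifzuyi/:
  (1) Nasal Assimilation: no change — [bifzuyi]
  (2) Final Vowel Lowering: [bifzuyi] → [bifzuye]
  (3) Progressive Voicing Assimilation: [bifzuye] → [bifsuye]
/wupfuwu/:
  (1) Nasal Assimilation: no change — [wupfuwu]
  (2) Final Vowel Lowering: [wupfuwu] → [wupfuwo]
  (3) Progressive Voicing Assimilation: no change — [wupfuwo]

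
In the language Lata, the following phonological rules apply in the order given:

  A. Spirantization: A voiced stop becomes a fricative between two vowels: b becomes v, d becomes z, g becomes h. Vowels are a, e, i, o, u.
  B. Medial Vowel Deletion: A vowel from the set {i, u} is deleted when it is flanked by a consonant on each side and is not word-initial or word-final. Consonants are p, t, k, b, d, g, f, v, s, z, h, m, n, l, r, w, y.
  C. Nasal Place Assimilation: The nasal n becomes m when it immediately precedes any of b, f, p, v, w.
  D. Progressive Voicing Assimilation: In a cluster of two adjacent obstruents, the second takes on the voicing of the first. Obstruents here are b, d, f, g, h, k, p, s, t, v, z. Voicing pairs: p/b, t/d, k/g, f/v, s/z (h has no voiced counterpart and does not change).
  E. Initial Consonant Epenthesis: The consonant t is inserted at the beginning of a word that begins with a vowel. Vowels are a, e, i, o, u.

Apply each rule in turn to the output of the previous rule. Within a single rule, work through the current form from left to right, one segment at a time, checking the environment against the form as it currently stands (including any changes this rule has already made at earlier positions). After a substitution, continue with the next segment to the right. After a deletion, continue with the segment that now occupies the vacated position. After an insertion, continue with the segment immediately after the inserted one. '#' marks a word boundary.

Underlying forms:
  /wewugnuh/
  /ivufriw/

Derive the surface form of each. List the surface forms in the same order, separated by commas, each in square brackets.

/wewugnuh/:
  A Spirantization: no change — [wewugnuh]
  B Medial Vowel Deletion: [wewugnuh] → [wewgnh]
  C Nasal Place Assimilation: no change — [wewgnh]
  D Progressive Voicing Assimilation: no change — [wewgnh]
  E Initial Consonant Epenthesis: no change — [wewgnh]
/ivufriw/:
  A Spirantization: no change — [ivufriw]
  B Medial Vowel Deletion: [ivufriw] → [ivfrw]
  C Nasal Place Assimilation: no change — [ivfrw]
  D Progressive Voicing Assimilation: [ivfrw] → [ivvrw]
  E Initial Consonant Epenthesis: [ivvrw] → [tivvrw]

[wewgnh], [tivvrw]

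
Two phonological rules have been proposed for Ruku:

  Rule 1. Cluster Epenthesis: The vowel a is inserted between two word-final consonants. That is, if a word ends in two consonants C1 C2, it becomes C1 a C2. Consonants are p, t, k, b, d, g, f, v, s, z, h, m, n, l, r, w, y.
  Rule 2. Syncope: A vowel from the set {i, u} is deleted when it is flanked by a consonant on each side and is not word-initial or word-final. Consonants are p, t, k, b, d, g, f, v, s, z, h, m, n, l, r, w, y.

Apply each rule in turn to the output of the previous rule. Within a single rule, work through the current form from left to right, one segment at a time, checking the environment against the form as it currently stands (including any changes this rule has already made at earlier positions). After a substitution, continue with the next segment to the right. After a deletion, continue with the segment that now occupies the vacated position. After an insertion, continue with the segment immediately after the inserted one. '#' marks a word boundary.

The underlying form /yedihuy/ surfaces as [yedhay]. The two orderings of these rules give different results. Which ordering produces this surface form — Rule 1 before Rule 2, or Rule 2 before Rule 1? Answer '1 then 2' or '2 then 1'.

Order 1 then 2:
  1 Cluster Epenthesis: no change — [yedihuy]
  2 Syncope: [yedihuy] → [yedhy]
  result: [yedhy]
Order 2 then 1:
  2 Syncope: [yedihuy] → [yedhy]
  1 Cluster Epenthesis: [yedhy] → [yedhay]
  result: [yedhay]

2 then 1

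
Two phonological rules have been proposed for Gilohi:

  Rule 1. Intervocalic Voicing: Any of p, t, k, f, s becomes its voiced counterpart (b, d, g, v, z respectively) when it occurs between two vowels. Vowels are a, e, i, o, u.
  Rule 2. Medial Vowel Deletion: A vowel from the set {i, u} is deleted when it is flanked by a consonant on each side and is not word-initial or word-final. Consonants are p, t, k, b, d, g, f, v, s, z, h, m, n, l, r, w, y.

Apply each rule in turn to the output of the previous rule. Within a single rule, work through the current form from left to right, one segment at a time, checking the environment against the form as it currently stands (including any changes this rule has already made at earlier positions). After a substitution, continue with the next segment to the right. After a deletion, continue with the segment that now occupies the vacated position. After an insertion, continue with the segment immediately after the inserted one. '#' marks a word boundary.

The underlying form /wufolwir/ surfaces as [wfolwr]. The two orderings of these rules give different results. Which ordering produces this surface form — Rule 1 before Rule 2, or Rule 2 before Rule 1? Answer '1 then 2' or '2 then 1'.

2 then 1

Order 1 then 2:
  1 Intervocalic Voicing: [wufolwir] → [wuvolwir]
  2 Medial Vowel Deletion: [wuvolwir] → [wvolwr]
  result: [wvolwr]
Order 2 then 1:
  2 Medial Vowel Deletion: [wufolwir] → [wfolwr]
  1 Intervocalic Voicing: no change — [wfolwr]
  result: [wfolwr]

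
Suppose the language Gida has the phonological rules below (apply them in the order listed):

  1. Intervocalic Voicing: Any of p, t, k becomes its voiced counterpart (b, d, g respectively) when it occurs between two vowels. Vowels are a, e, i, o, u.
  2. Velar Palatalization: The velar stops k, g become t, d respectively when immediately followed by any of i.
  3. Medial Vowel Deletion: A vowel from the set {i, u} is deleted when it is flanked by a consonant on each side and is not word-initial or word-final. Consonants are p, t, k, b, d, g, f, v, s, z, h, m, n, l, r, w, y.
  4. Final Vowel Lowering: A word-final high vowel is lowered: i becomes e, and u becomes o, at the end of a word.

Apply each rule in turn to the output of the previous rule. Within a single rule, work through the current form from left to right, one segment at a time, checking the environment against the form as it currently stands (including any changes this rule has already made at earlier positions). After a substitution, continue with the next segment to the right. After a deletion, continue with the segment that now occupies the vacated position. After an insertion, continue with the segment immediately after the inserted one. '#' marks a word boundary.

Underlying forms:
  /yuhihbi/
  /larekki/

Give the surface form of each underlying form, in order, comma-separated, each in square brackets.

/yuhihbi/:
  1 Intervocalic Voicing: no change — [yuhihbi]
  2 Velar Palatalization: no change — [yuhihbi]
  3 Medial Vowel Deletion: [yuhihbi] → [yhhbi]
  4 Final Vowel Lowering: [yhhbi] → [yhhbe]
/larekki/:
  1 Intervocalic Voicing: no change — [larekki]
  2 Velar Palatalization: [larekki] → [larekti]
  3 Medial Vowel Deletion: no change — [larekti]
  4 Final Vowel Lowering: [larekti] → [larekte]

[yhhbe], [larekte]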